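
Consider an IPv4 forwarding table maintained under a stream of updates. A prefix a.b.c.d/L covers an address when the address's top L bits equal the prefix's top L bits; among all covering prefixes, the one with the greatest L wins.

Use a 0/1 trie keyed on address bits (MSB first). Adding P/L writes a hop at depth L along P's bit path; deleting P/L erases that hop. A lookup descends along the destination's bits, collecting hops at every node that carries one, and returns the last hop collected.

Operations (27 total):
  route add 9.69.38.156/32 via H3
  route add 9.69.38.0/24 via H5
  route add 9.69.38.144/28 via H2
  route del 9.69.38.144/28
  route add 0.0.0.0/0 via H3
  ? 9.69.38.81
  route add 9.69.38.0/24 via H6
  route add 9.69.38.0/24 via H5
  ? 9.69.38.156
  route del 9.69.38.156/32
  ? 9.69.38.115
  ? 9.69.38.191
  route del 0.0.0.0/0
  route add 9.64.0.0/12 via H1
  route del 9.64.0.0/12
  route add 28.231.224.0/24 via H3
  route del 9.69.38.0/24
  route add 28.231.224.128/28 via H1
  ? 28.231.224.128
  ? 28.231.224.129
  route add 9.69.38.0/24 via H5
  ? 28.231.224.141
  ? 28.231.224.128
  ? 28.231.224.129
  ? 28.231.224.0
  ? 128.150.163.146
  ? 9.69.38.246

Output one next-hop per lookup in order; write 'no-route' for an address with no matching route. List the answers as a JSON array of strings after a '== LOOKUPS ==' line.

Apply in order:
  add 9.69.38.156/32 -> H3 at depth 32
  add 9.69.38.0/24 -> H5 at depth 24
  add 9.69.38.144/28 -> H2 at depth 28
  - 9.69.38.144/28 clear@28
  add 0.0.0.0/0 -> H3 at depth 0
  lookup 9.69.38.81: bits 000010010100010100100110 walk d0:H3→d1:-→d2:-→d3:-→d4:-→d5:-→d6:-→d7:-→d8:-→d9:-→d10:-→d11:-→d12:-→d13:-→d14:-→d15:-→d16:-→d17:-→d18:-→d19:-→d20:-→d21:-→d22:-→d23:-→d24:H5 -> H5
  add 9.69.38.0/24 -> H6 at depth 24
  add 9.69.38.0/24 -> H5 at depth 24
  lookup 9.69.38.156: bits 00001001010001010010011010011100 walk d0:H3→d1:-→d2:-→d3:-→d4:-→d5:-→d6:-→d7:-→d8:-→d9:-→d10:-→d11:-→d12:-→d13:-→d14:-→d15:-→d16:-→d17:-→d18:-→d19:-→d20:-→d21:-→d22:-→d23:-→d24:H5→d25:-→d26:-→d27:-→d28:-→d29:-→d30:-→d31:-→d32:H3 -> H3
  - 9.69.38.156/32 clear@32
  lookup 9.69.38.115: bits 000010010100010100100110 walk d0:H3→d1:-→d2:-→d3:-→d4:-→d5:-→d6:-→d7:-→d8:-→d9:-→d10:-→d11:-→d12:-→d13:-→d14:-→d15:-→d16:-→d17:-→d18:-→d19:-→d20:-→d21:-→d22:-→d23:-→d24:H5 -> H5
  lookup 9.69.38.191: bits 00001001010001010010011010 walk d0:H3→d1:-→d2:-→d3:-→d4:-→d5:-→d6:-→d7:-→d8:-→d9:-→d10:-→d11:-→d12:-→d13:-→d14:-→d15:-→d16:-→d17:-→d18:-→d19:-→d20:-→d21:-→d22:-→d23:-→d24:H5→d25:-→d26:- -> H5
  - 0.0.0.0/0 clear@0
  add 9.64.0.0/12 -> H1 at depth 12
  - 9.64.0.0/12 clear@12
  add 28.231.224.0/24 -> H3 at depth 24
  - 9.69.38.0/24 clear@24
  add 28.231.224.128/28 -> H1 at depth 28
  lookup 28.231.224.128: bits 0001110011100111111000001000 walk d0:-→d1:-→d2:-→d3:-→d4:-→d5:-→d6:-→d7:-→d8:-→d9:-→d10:-→d11:-→d12:-→d13:-→d14:-→d15:-→d16:-→d17:-→d18:-→d19:-→d20:-→d21:-→d22:-→d23:-→d24:H3→d25:-→d26:-→d27:-→d28:H1 -> H1
  lookup 28.231.224.129: bits 0001110011100111111000001000 walk d0:-→d1:-→d2:-→d3:-→d4:-→d5:-→d6:-→d7:-→d8:-→d9:-→d10:-→d11:-→d12:-→d13:-→d14:-→d15:-→d16:-→d17:-→d18:-→d19:-→d20:-→d21:-→d22:-→d23:-→d24:H3→d25:-→d26:-→d27:-→d28:H1 -> H1
  add 9.69.38.0/24 -> H5 at depth 24
  lookup 28.231.224.141: bits 0001110011100111111000001000 walk d0:-→d1:-→d2:-→d3:-→d4:-→d5:-→d6:-→d7:-→d8:-→d9:-→d10:-→d11:-→d12:-→d13:-→d14:-→d15:-→d16:-→d17:-→d18:-→d19:-→d20:-→d21:-→d22:-→d23:-→d24:H3→d25:-→d26:-→d27:-→d28:H1 -> H1
  lookup 28.231.224.128: bits 0001110011100111111000001000 walk d0:-→d1:-→d2:-→d3:-→d4:-→d5:-→d6:-→d7:-→d8:-→d9:-→d10:-→d11:-→d12:-→d13:-→d14:-→d15:-→d16:-→d17:-→d18:-→d19:-→d20:-→d21:-→d22:-→d23:-→d24:H3→d25:-→d26:-→d27:-→d28:H1 -> H1
  lookup 28.231.224.129: bits 0001110011100111111000001000 walk d0:-→d1:-→d2:-→d3:-→d4:-→d5:-→d6:-→d7:-→d8:-→d9:-→d10:-→d11:-→d12:-→d13:-→d14:-→d15:-→d16:-→d17:-→d18:-→d19:-→d20:-→d21:-→d22:-→d23:-→d24:H3→d25:-→d26:-→d27:-→d28:H1 -> H1
  lookup 28.231.224.0: bits 000111001110011111100000 walk d0:-→d1:-→d2:-→d3:-→d4:-→d5:-→d6:-→d7:-→d8:-→d9:-→d10:-→d11:-→d12:-→d13:-→d14:-→d15:-→d16:-→d17:-→d18:-→d19:-→d20:-→d21:-→d22:-→d23:-→d24:H3 -> H3
  lookup 128.150.163.146: bits ε walk d0:- -> no-route
  lookup 9.69.38.246: bits 0000100101000101001001101 walk d0:-→d1:-→d2:-→d3:-→d4:-→d5:-→d6:-→d7:-→d8:-→d9:-→d10:-→d11:-→d12:-→d13:-→d14:-→d15:-→d16:-→d17:-→d18:-→d19:-→d20:-→d21:-→d22:-→d23:-→d24:H5→d25:- -> H5

== LOOKUPS ==
["H5","H3","H5","H5","H1","H1","H1","H1","H1","H3","no-route","H5"]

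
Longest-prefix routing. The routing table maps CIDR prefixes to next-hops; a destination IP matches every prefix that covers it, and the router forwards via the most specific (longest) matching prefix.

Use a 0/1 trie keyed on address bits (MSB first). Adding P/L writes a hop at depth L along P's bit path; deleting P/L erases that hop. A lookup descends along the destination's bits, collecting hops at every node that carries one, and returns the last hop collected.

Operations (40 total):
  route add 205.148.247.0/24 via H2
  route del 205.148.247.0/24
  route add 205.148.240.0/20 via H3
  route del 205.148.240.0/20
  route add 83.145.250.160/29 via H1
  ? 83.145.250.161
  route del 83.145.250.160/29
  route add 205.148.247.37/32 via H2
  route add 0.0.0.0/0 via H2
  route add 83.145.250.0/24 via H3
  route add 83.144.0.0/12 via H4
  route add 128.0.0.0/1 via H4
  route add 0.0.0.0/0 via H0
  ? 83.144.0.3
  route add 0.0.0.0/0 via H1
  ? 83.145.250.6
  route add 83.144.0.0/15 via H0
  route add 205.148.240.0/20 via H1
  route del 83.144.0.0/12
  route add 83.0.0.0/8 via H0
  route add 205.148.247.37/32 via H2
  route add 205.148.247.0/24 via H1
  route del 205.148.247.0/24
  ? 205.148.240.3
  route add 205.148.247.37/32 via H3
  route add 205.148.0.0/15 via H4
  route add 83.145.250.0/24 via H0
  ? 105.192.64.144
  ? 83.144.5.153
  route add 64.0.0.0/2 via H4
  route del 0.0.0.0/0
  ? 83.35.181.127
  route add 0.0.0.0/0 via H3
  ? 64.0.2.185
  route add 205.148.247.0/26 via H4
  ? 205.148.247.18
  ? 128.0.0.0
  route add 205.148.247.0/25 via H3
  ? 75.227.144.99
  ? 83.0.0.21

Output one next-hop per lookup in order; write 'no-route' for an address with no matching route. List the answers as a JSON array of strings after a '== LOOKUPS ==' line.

Trace:
  + 205.148.247.0/24 (H2) depth=24
  del 205.148.247.0/24 (clear depth 24)
  + 205.148.240.0/20 (H3) depth=20
  del 205.148.240.0/20 (clear depth 20)
  + 83.145.250.160/29 (H1) depth=29
  ? 83.145.250.161  path d0:-→d1:-→d2:-→d3:-→d4:-→d5:-→d6:-→d7:-→d8:-→d9:-→d10:-→d11:-→d12:-→d13:-→d14:-→d15:-→d16:-→d17:-→d18:-→d19:-→d20:-→d21:-→d22:-→d23:-→d24:-→d25:-→d26:-→d27:-→d28:-→d29:H1  best=H1
  del 83.145.250.160/29 (clear depth 29)
  + 205.148.247.37/32 (H2) depth=32
  + 0.0.0.0/0 (H2) depth=0
  + 83.145.250.0/24 (H3) depth=24
  + 83.144.0.0/12 (H4) depth=12
  + 128.0.0.0/1 (H4) depth=1
  + 0.0.0.0/0 (H0) depth=0
  ? 83.144.0.3  path d0:H0→d1:-→d2:-→d3:-→d4:-→d5:-→d6:-→d7:-→d8:-→d9:-→d10:-→d11:-→d12:H4→d13:-→d14:-→d15:-  best=H4
  + 0.0.0.0/0 (H1) depth=0
  ? 83.145.250.6  path d0:H1→d1:-→d2:-→d3:-→d4:-→d5:-→d6:-→d7:-→d8:-→d9:-→d10:-→d11:-→d12:H4→d13:-→d14:-→d15:-→d16:-→d17:-→d18:-→d19:-→d20:-→d21:-→d22:-→d23:-→d24:H3  best=H3
  + 83.144.0.0/15 (H0) depth=15
  + 205.148.240.0/20 (H1) depth=20
  del 83.144.0.0/12 (clear depth 12)
  + 83.0.0.0/8 (H0) depth=8
  + 205.148.247.37/32 (H2) depth=32
  + 205.148.247.0/24 (H1) depth=24
  del 205.148.247.0/24 (clear depth 24)
  ? 205.148.240.3  path d0:H1→d1:H4→d2:-→d3:-→d4:-→d5:-→d6:-→d7:-→d8:-→d9:-→d10:-→d11:-→d12:-→d13:-→d14:-→d15:-→d16:-→d17:-→d18:-→d19:-→d20:H1→d21:-  best=H1
  + 205.148.247.37/32 (H3) depth=32
  + 205.148.0.0/15 (H4) depth=15
  + 83.145.250.0/24 (H0) depth=24
  ? 105.192.64.144  path d0:H1→d1:-→d2:-  best=H1
  ? 83.144.5.153  path d0:H1→d1:-→d2:-→d3:-→d4:-→d5:-→d6:-→d7:-→d8:H0→d9:-→d10:-→d11:-→d12:-→d13:-→d14:-→d15:H0  best=H0
  + 64.0.0.0/2 (H4) depth=2
  del 0.0.0.0/0 (clear depth 0)
  ? 83.35.181.127  path d0:-→d1:-→d2:H4→d3:-→d4:-→d5:-→d6:-→d7:-→d8:H0  best=H0
  + 0.0.0.0/0 (H3) depth=0
  ? 64.0.2.185  path d0:H3→d1:-→d2:H4→d3:-  best=H4
  + 205.148.247.0/26 (H4) depth=26
  ? 205.148.247.18  path d0:H3→d1:H4→d2:-→d3:-→d4:-→d5:-→d6:-→d7:-→d8:-→d9:-→d10:-→d11:-→d12:-→d13:-→d14:-→d15:H4→d16:-→d17:-→d18:-→d19:-→d20:H1→d21:-→d22:-→d23:-→d24:-→d25:-→d26:H4  best=H4
  ? 128.0.0.0  path d0:H3→d1:H4  best=H4
  + 205.148.247.0/25 (H3) depth=25
  ? 75.227.144.99  path d0:H3→d1:-→d2:H4→d3:-  best=H4
  ? 83.0.0.21  path d0:H3→d1:-→d2:H4→d3:-→d4:-→d5:-→d6:-→d7:-→d8:H0  best=H0

== LOOKUPS ==
["H1","H4","H3","H1","H1","H0","H0","H4","H4","H4","H4","H0"]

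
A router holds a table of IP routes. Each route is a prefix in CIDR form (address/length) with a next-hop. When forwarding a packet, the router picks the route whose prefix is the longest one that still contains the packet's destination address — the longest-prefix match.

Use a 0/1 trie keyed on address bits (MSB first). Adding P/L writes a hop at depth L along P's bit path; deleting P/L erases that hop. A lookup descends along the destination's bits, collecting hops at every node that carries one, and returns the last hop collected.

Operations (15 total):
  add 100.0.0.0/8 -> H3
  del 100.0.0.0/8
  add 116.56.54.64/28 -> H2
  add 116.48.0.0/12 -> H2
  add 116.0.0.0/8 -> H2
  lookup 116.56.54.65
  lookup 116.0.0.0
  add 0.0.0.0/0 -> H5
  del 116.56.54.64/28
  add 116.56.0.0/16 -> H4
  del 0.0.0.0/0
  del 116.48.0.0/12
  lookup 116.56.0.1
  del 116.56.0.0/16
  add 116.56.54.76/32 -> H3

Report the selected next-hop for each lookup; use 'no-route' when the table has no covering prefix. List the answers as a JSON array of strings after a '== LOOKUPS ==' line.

Process each operation:
  + 100.0.0.0/8 (H3) depth=8
  del 100.0.0.0/8 (clear depth 8)
  + 116.56.54.64/28 (H2) depth=28
  + 116.48.0.0/12 (H2) depth=12
  + 116.0.0.0/8 (H2) depth=8
  Q 116.56.54.65: descend 0111010000111000001101100100 ; hops seen [H2,H2,H2] ; pick H2
  Q 116.0.0.0: descend 0111010000 ; hops seen [H2] ; pick H2
  + 0.0.0.0/0 (H5) depth=0
  del 116.56.54.64/28 (clear depth 28)
  + 116.56.0.0/16 (H4) depth=16
  del 0.0.0.0/0 (clear depth 0)
  del 116.48.0.0/12 (clear depth 12)
  Q 116.56.0.1: descend 011101000011100000 ; hops seen [H2,H4] ; pick H4
  del 116.56.0.0/16 (clear depth 16)
  + 116.56.54.76/32 (H3) depth=32

== LOOKUPS ==
["H2","H2","H4"]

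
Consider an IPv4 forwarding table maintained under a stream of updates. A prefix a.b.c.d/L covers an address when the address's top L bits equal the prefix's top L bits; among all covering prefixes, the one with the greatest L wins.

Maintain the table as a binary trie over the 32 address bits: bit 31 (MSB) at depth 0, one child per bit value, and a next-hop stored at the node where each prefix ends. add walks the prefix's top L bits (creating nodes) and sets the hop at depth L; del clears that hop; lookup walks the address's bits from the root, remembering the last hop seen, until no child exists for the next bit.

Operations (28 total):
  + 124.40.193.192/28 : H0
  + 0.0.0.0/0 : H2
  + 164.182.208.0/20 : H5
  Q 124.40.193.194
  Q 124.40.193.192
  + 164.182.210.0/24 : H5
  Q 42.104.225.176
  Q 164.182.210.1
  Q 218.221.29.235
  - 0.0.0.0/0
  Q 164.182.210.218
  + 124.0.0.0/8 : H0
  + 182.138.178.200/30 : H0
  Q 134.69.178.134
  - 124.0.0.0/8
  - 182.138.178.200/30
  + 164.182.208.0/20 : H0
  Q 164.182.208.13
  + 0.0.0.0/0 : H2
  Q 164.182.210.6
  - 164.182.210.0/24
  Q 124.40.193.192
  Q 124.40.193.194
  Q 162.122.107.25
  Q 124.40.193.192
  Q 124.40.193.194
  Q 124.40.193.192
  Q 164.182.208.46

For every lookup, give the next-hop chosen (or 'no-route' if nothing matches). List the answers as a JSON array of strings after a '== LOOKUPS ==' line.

Process each operation:
  + 124.40.193.192/28 (H0) depth=28
  + 0.0.0.0/0 (H2) depth=0
  + 164.182.208.0/20 (H5) depth=20
  ? 124.40.193.194  path d0:H2→d1:-→d2:-→d3:-→d4:-→d5:-→d6:-→d7:-→d8:-→d9:-→d10:-→d11:-→d12:-→d13:-→d14:-→d15:-→d16:-→d17:-→d18:-→d19:-→d20:-→d21:-→d22:-→d23:-→d24:-→d25:-→d26:-→d27:-→d28:H0  best=H0
  ? 124.40.193.192  path d0:H2→d1:-→d2:-→d3:-→d4:-→d5:-→d6:-→d7:-→d8:-→d9:-→d10:-→d11:-→d12:-→d13:-→d14:-→d15:-→d16:-→d17:-→d18:-→d19:-→d20:-→d21:-→d22:-→d23:-→d24:-→d25:-→d26:-→d27:-→d28:H0  best=H0
  + 164.182.210.0/24 (H5) depth=24
  ? 42.104.225.176  path d0:H2→d1:-  best=H2
  ? 164.182.210.1  path d0:H2→d1:-→d2:-→d3:-→d4:-→d5:-→d6:-→d7:-→d8:-→d9:-→d10:-→d11:-→d12:-→d13:-→d14:-→d15:-→d16:-→d17:-→d18:-→d19:-→d20:H5→d21:-→d22:-→d23:-→d24:H5  best=H5
  ? 218.221.29.235  path d0:H2→d1:-  best=H2
  del 0.0.0.0/0 (clear depth 0)
  ? 164.182.210.218  path d0:-→d1:-→d2:-→d3:-→d4:-→d5:-→d6:-→d7:-→d8:-→d9:-→d10:-→d11:-→d12:-→d13:-→d14:-→d15:-→d16:-→d17:-→d18:-→d19:-→d20:H5→d21:-→d22:-→d23:-→d24:H5  best=H5
  + 124.0.0.0/8 (H0) depth=8
  + 182.138.178.200/30 (H0) depth=30
  ? 134.69.178.134  path d0:-→d1:-→d2:-  best=no-route
  del 124.0.0.0/8 (clear depth 8)
  del 182.138.178.200/30 (clear depth 30)
  + 164.182.208.0/20 (H0) depth=20
  ? 164.182.208.13  path d0:-→d1:-→d2:-→d3:-→d4:-→d5:-→d6:-→d7:-→d8:-→d9:-→d10:-→d11:-→d12:-→d13:-→d14:-→d15:-→d16:-→d17:-→d18:-→d19:-→d20:H0→d21:-→d22:-  best=H0
  + 0.0.0.0/0 (H2) depth=0
  ? 164.182.210.6  path d0:H2→d1:-→d2:-→d3:-→d4:-→d5:-→d6:-→d7:-→d8:-→d9:-→d10:-→d11:-→d12:-→d13:-→d14:-→d15:-→d16:-→d17:-→d18:-→d19:-→d20:H0→d21:-→d22:-→d23:-→d24:H5  best=H5
  del 164.182.210.0/24 (clear depth 24)
  ? 124.40.193.192  path d0:H2→d1:-→d2:-→d3:-→d4:-→d5:-→d6:-→d7:-→d8:-→d9:-→d10:-→d11:-→d12:-→d13:-→d14:-→d15:-→d16:-→d17:-→d18:-→d19:-→d20:-→d21:-→d22:-→d23:-→d24:-→d25:-→d26:-→d27:-→d28:H0  best=H0
  ? 124.40.193.194  path d0:H2→d1:-→d2:-→d3:-→d4:-→d5:-→d6:-→d7:-→d8:-→d9:-→d10:-→d11:-→d12:-→d13:-→d14:-→d15:-→d16:-→d17:-→d18:-→d19:-→d20:-→d21:-→d22:-→d23:-→d24:-→d25:-→d26:-→d27:-→d28:H0  best=H0
  ? 162.122.107.25  path d0:H2→d1:-→d2:-→d3:-→d4:-→d5:-  best=H2
  ? 124.40.193.192  path d0:H2→d1:-→d2:-→d3:-→d4:-→d5:-→d6:-→d7:-→d8:-→d9:-→d10:-→d11:-→d12:-→d13:-→d14:-→d15:-→d16:-→d17:-→d18:-→d19:-→d20:-→d21:-→d22:-→d23:-→d24:-→d25:-→d26:-→d27:-→d28:H0  best=H0
  ? 124.40.193.194  path d0:H2→d1:-→d2:-→d3:-→d4:-→d5:-→d6:-→d7:-→d8:-→d9:-→d10:-→d11:-→d12:-→d13:-→d14:-→d15:-→d16:-→d17:-→d18:-→d19:-→d20:-→d21:-→d22:-→d23:-→d24:-→d25:-→d26:-→d27:-→d28:H0  best=H0
  ? 124.40.193.192  path d0:H2→d1:-→d2:-→d3:-→d4:-→d5:-→d6:-→d7:-→d8:-→d9:-→d10:-→d11:-→d12:-→d13:-→d14:-→d15:-→d16:-→d17:-→d18:-→d19:-→d20:-→d21:-→d22:-→d23:-→d24:-→d25:-→d26:-→d27:-→d28:H0  best=H0
  ? 164.182.208.46  path d0:H2→d1:-→d2:-→d3:-→d4:-→d5:-→d6:-→d7:-→d8:-→d9:-→d10:-→d11:-→d12:-→d13:-→d14:-→d15:-→d16:-→d17:-→d18:-→d19:-→d20:H0→d21:-→d22:-  best=H0

== LOOKUPS ==
["H0","H0","H2","H5","H2","H5","no-route","H0","H5","H0","H0","H2","H0","H0","H0","H0"]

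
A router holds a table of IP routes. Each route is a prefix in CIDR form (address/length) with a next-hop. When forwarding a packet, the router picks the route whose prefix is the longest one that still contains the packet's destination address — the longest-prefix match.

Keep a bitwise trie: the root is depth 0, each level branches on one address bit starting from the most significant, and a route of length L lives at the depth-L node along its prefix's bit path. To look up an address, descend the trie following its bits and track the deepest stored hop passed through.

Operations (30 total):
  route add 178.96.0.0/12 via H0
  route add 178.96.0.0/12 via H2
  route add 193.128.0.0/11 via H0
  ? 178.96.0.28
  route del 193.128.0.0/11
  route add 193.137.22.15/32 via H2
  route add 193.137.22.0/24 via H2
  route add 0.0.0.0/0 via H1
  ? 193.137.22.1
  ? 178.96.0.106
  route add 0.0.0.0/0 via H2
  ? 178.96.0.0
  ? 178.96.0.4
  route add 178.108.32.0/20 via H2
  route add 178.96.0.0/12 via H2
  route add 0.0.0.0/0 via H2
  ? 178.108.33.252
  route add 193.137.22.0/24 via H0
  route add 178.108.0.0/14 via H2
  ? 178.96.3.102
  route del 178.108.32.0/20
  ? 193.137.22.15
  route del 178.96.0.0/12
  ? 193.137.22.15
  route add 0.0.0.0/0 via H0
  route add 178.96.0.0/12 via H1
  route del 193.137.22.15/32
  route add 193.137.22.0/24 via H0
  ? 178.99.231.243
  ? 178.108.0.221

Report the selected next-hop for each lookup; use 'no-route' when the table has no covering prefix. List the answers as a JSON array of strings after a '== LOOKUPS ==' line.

Trace:
  add 178.96.0.0/12 -> H0 at depth 12
  add 178.96.0.0/12 -> H2 at depth 12
  add 193.128.0.0/11 -> H0 at depth 11
  lookup 178.96.0.28: bits 101100100110 walk d0:-→d1:-→d2:-→d3:-→d4:-→d5:-→d6:-→d7:-→d8:-→d9:-→d10:-→d11:-→d12:H2 -> H2
  - 193.128.0.0/11 clear@11
  add 193.137.22.15/32 -> H2 at depth 32
  add 193.137.22.0/24 -> H2 at depth 24
  add 0.0.0.0/0 -> H1 at depth 0
  lookup 193.137.22.1: bits 1100000110001001000101100000 walk d0:H1→d1:-→d2:-→d3:-→d4:-→d5:-→d6:-→d7:-→d8:-→d9:-→d10:-→d11:-→d12:-→d13:-→d14:-→d15:-→d16:-→d17:-→d18:-→d19:-→d20:-→d21:-→d22:-→d23:-→d24:H2→d25:-→d26:-→d27:-→d28:- -> H2
  lookup 178.96.0.106: bits 101100100110 walk d0:H1→d1:-→d2:-→d3:-→d4:-→d5:-→d6:-→d7:-→d8:-→d9:-→d10:-→d11:-→d12:H2 -> H2
  add 0.0.0.0/0 -> H2 at depth 0
  lookup 178.96.0.0: bits 101100100110 walk d0:H2→d1:-→d2:-→d3:-→d4:-→d5:-→d6:-→d7:-→d8:-→d9:-→d10:-→d11:-→d12:H2 -> H2
  lookup 178.96.0.4: bits 101100100110 walk d0:H2→d1:-→d2:-→d3:-→d4:-→d5:-→d6:-→d7:-→d8:-→d9:-→d10:-→d11:-→d12:H2 -> H2
  add 178.108.32.0/20 -> H2 at depth 20
  add 178.96.0.0/12 -> H2 at depth 12
  add 0.0.0.0/0 -> H2 at depth 0
  lookup 178.108.33.252: bits 10110010011011000010 walk d0:H2→d1:-→d2:-→d3:-→d4:-→d5:-→d6:-→d7:-→d8:-→d9:-→d10:-→d11:-→d12:H2→d13:-→d14:-→d15:-→d16:-→d17:-→d18:-→d19:-→d20:H2 -> H2
  add 193.137.22.0/24 -> H0 at depth 24
  add 178.108.0.0/14 -> H2 at depth 14
  lookup 178.96.3.102: bits 101100100110 walk d0:H2→d1:-→d2:-→d3:-→d4:-→d5:-→d6:-→d7:-→d8:-→d9:-→d10:-→d11:-→d12:H2 -> H2
  - 178.108.32.0/20 clear@20
  lookup 193.137.22.15: bits 11000001100010010001011000001111 walk d0:H2→d1:-→d2:-→d3:-→d4:-→d5:-→d6:-→d7:-→d8:-→d9:-→d10:-→d11:-→d12:-→d13:-→d14:-→d15:-→d16:-→d17:-→d18:-→d19:-→d20:-→d21:-→d22:-→d23:-→d24:H0→d25:-→d26:-→d27:-→d28:-→d29:-→d30:-→d31:-→d32:H2 -> H2
  - 178.96.0.0/12 clear@12
  lookup 193.137.22.15: bits 11000001100010010001011000001111 walk d0:H2→d1:-→d2:-→d3:-→d4:-→d5:-→d6:-→d7:-→d8:-→d9:-→d10:-→d11:-→d12:-→d13:-→d14:-→d15:-→d16:-→d17:-→d18:-→d19:-→d20:-→d21:-→d22:-→d23:-→d24:H0→d25:-→d26:-→d27:-→d28:-→d29:-→d30:-→d31:-→d32:H2 -> H2
  add 0.0.0.0/0 -> H0 at depth 0
  add 178.96.0.0/12 -> H1 at depth 12
  - 193.137.22.15/32 clear@32
  add 193.137.22.0/24 -> H0 at depth 24
  lookup 178.99.231.243: bits 101100100110 walk d0:H0→d1:-→d2:-→d3:-→d4:-→d5:-→d6:-→d7:-→d8:-→d9:-→d10:-→d11:-→d12:H1 -> H1
  lookup 178.108.0.221: bits 101100100110110000 walk d0:H0→d1:-→d2:-→d3:-→d4:-→d5:-→d6:-→d7:-→d8:-→d9:-→d10:-→d11:-→d12:H1→d13:-→d14:H2→d15:-→d16:-→d17:-→d18:- -> H2

== LOOKUPS ==
["H2","H2","H2","H2","H2","H2","H2","H2","H2","H1","H2"]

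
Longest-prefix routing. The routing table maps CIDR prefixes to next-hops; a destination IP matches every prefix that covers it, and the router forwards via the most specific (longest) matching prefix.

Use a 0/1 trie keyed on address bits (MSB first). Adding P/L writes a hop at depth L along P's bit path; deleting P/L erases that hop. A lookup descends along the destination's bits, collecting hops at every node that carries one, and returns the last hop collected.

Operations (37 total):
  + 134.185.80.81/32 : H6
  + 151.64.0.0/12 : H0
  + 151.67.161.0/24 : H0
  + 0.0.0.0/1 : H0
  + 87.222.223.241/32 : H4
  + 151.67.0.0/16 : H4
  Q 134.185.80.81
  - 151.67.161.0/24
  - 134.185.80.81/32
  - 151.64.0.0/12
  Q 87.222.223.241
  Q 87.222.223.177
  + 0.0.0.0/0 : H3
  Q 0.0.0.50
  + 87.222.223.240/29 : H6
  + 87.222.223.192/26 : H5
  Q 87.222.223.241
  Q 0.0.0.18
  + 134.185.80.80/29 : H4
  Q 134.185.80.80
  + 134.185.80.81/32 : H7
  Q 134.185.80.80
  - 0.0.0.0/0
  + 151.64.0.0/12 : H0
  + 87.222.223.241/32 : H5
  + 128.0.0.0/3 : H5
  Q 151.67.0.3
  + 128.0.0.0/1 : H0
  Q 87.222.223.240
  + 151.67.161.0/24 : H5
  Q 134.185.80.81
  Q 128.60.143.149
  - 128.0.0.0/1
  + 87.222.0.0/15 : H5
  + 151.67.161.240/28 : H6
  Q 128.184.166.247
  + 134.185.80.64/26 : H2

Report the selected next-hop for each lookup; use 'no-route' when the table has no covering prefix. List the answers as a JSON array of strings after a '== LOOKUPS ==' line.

Trace:
  + 134.185.80.81/32 (H6) depth=32
  + 151.64.0.0/12 (H0) depth=12
  + 151.67.161.0/24 (H0) depth=24
  + 0.0.0.0/1 (H0) depth=1
  + 87.222.223.241/32 (H4) depth=32
  + 151.67.0.0/16 (H4) depth=16
  lookup 134.185.80.81: bits 10000110101110010101000001010001 walk d0:-→d1:-→d2:-→d3:-→d4:-→d5:-→d6:-→d7:-→d8:-→d9:-→d10:-→d11:-→d12:-→d13:-→d14:-→d15:-→d16:-→d17:-→d18:-→d19:-→d20:-→d21:-→d22:-→d23:-→d24:-→d25:-→d26:-→d27:-→d28:-→d29:-→d30:-→d31:-→d32:H6 -> H6
  - 151.67.161.0/24 clear@24
  - 134.185.80.81/32 clear@32
  - 151.64.0.0/12 clear@12
  lookup 87.222.223.241: bits 01010111110111101101111111110001 walk d0:-→d1:H0→d2:-→d3:-→d4:-→d5:-→d6:-→d7:-→d8:-→d9:-→d10:-→d11:-→d12:-→d13:-→d14:-→d15:-→d16:-→d17:-→d18:-→d19:-→d20:-→d21:-→d22:-→d23:-→d24:-→d25:-→d26:-→d27:-→d28:-→d29:-→d30:-→d31:-→d32:H4 -> H4
  lookup 87.222.223.177: bits 0101011111011110110111111 walk d0:-→d1:H0→d2:-→d3:-→d4:-→d5:-→d6:-→d7:-→d8:-→d9:-→d10:-→d11:-→d12:-→d13:-→d14:-→d15:-→d16:-→d17:-→d18:-→d19:-→d20:-→d21:-→d22:-→d23:-→d24:-→d25:- -> H0
  + 0.0.0.0/0 (H3) depth=0
  lookup 0.0.0.50: bits 0 walk d0:H3→d1:H0 -> H0
  + 87.222.223.240/29 (H6) depth=29
  + 87.222.223.192/26 (H5) depth=26
  lookup 87.222.223.241: bits 01010111110111101101111111110001 walk d0:H3→d1:H0→d2:-→d3:-→d4:-→d5:-→d6:-→d7:-→d8:-→d9:-→d10:-→d11:-→d12:-→d13:-→d14:-→d15:-→d16:-→d17:-→d18:-→d19:-→d20:-→d21:-→d22:-→d23:-→d24:-→d25:-→d26:H5→d27:-→d28:-→d29:H6→d30:-→d31:-→d32:H4 -> H4
  lookup 0.0.0.18: bits 0 walk d0:H3→d1:H0 -> H0
  + 134.185.80.80/29 (H4) depth=29
  lookup 134.185.80.80: bits 1000011010111001010100000101000 walk d0:H3→d1:-→d2:-→d3:-→d4:-→d5:-→d6:-→d7:-→d8:-→d9:-→d10:-→d11:-→d12:-→d13:-→d14:-→d15:-→d16:-→d17:-→d18:-→d19:-→d20:-→d21:-→d22:-→d23:-→d24:-→d25:-→d26:-→d27:-→d28:-→d29:H4→d30:-→d31:- -> H4
  + 134.185.80.81/32 (H7) depth=32
  lookup 134.185.80.80: bits 1000011010111001010100000101000 walk d0:H3→d1:-→d2:-→d3:-→d4:-→d5:-→d6:-→d7:-→d8:-→d9:-→d10:-→d11:-→d12:-→d13:-→d14:-→d15:-→d16:-→d17:-→d18:-→d19:-→d20:-→d21:-→d22:-→d23:-→d24:-→d25:-→d26:-→d27:-→d28:-→d29:H4→d30:-→d31:- -> H4
  - 0.0.0.0/0 clear@0
  + 151.64.0.0/12 (H0) depth=12
  + 87.222.223.241/32 (H5) depth=32
  + 128.0.0.0/3 (H5) depth=3
  lookup 151.67.0.3: bits 1001011101000011 walk d0:-→d1:-→d2:-→d3:H5→d4:-→d5:-→d6:-→d7:-→d8:-→d9:-→d10:-→d11:-→d12:H0→d13:-→d14:-→d15:-→d16:H4 -> H4
  + 128.0.0.0/1 (H0) depth=1
  lookup 87.222.223.240: bits 0101011111011110110111111111000 walk d0:-→d1:H0→d2:-→d3:-→d4:-→d5:-→d6:-→d7:-→d8:-→d9:-→d10:-→d11:-→d12:-→d13:-→d14:-→d15:-→d16:-→d17:-→d18:-→d19:-→d20:-→d21:-→d22:-→d23:-→d24:-→d25:-→d26:H5→d27:-→d28:-→d29:H6→d30:-→d31:- -> H6
  + 151.67.161.0/24 (H5) depth=24
  lookup 134.185.80.81: bits 10000110101110010101000001010001 walk d0:-→d1:H0→d2:-→d3:H5→d4:-→d5:-→d6:-→d7:-→d8:-→d9:-→d10:-→d11:-→d12:-→d13:-→d14:-→d15:-→d16:-→d17:-→d18:-→d19:-→d20:-→d21:-→d22:-→d23:-→d24:-→d25:-→d26:-→d27:-→d28:-→d29:H4→d30:-→d31:-→d32:H7 -> H7
  lookup 128.60.143.149: bits 10000 walk d0:-→d1:H0→d2:-→d3:H5→d4:-→d5:- -> H5
  - 128.0.0.0/1 clear@1
  + 87.222.0.0/15 (H5) depth=15
  + 151.67.161.240/28 (H6) depth=28
  lookup 128.184.166.247: bits 10000 walk d0:-→d1:-→d2:-→d3:H5→d4:-→d5:- -> H5
  + 134.185.80.64/26 (H2) depth=26

== LOOKUPS ==
["H6","H4","H0","H0","H4","H0","H4","H4","H4","H6","H7","H5","H5"]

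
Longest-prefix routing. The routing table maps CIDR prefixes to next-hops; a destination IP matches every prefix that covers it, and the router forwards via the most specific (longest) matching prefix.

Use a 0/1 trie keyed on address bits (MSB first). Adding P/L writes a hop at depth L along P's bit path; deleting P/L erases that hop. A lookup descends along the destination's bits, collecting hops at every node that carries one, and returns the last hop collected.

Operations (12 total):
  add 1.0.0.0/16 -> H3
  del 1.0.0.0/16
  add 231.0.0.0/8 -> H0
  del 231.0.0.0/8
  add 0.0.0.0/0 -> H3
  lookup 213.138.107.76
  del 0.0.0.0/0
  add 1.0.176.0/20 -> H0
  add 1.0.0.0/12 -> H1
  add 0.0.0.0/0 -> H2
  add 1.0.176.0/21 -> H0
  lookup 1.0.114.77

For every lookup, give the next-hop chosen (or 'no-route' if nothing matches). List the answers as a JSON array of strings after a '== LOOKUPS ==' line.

Process each operation:
  + 1.0.0.0/16 (H3) depth=16
  - 1.0.0.0/16 clear@16
  + 231.0.0.0/8 (H0) depth=8
  - 231.0.0.0/8 clear@8
  + 0.0.0.0/0 (H3) depth=0
  lookup 213.138.107.76: bits 11 walk d0:H3→d1:-→d2:- -> H3
  - 0.0.0.0/0 clear@0
  + 1.0.176.0/20 (H0) depth=20
  + 1.0.0.0/12 (H1) depth=12
  + 0.0.0.0/0 (H2) depth=0
  + 1.0.176.0/21 (H0) depth=21
  lookup 1.0.114.77: bits 0000000100000000 walk d0:H2→d1:-→d2:-→d3:-→d4:-→d5:-→d6:-→d7:-→d8:-→d9:-→d10:-→d11:-→d12:H1→d13:-→d14:-→d15:-→d16:- -> H1

== LOOKUPS ==
["H3","H1"]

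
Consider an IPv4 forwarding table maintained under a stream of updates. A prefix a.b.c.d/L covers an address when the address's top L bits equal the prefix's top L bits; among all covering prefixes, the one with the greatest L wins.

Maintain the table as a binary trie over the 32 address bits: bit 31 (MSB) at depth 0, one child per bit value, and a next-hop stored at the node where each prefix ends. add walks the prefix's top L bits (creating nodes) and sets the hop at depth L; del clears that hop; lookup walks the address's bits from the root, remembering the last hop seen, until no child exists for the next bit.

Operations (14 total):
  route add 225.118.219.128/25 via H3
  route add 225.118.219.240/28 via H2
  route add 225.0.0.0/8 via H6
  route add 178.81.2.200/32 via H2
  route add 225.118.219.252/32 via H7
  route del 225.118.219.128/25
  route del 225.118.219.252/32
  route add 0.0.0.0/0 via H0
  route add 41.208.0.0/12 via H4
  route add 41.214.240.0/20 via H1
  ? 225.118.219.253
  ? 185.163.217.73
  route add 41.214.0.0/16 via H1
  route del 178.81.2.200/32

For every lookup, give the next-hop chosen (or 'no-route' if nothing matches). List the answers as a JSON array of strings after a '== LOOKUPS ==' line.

Apply in order:
  + 225.118.219.128/25 (H3) depth=25
  + 225.118.219.240/28 (H2) depth=28
  + 225.0.0.0/8 (H6) depth=8
  + 178.81.2.200/32 (H2) depth=32
  + 225.118.219.252/32 (H7) depth=32
  del 225.118.219.128/25 (clear depth 25)
  del 225.118.219.252/32 (clear depth 32)
  + 0.0.0.0/0 (H0) depth=0
  + 41.208.0.0/12 (H4) depth=12
  + 41.214.240.0/20 (H1) depth=20
  Q 225.118.219.253: descend 1110000101110110110110111111110 ; hops seen [H0,H6,H2] ; pick H2
  Q 185.163.217.73: descend 1011 ; hops seen [H0] ; pick H0
  + 41.214.0.0/16 (H1) depth=16
  del 178.81.2.200/32 (clear depth 32)

== LOOKUPS ==
["H2","H0"]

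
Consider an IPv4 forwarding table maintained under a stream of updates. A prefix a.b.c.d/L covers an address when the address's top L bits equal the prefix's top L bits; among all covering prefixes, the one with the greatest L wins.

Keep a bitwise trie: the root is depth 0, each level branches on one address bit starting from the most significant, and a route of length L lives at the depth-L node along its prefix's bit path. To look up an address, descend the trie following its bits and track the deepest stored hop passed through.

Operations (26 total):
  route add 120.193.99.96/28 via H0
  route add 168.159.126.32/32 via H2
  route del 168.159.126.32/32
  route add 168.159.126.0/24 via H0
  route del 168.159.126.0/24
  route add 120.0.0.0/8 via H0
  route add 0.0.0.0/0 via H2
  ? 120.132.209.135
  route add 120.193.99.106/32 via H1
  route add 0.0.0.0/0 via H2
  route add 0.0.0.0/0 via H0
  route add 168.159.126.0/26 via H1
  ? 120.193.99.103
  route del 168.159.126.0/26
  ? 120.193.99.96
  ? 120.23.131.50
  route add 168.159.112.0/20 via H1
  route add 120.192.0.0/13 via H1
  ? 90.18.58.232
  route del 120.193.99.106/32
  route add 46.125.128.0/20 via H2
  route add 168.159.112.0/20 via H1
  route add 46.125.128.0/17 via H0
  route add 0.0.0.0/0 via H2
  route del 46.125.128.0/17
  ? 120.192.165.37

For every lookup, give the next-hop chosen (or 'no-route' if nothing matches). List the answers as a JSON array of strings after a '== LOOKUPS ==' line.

Process each operation:
  add 120.193.99.96/28 -> H0 at depth 28
  add 168.159.126.32/32 -> H2 at depth 32
  - 168.159.126.32/32 clear@32
  add 168.159.126.0/24 -> H0 at depth 24
  - 168.159.126.0/24 clear@24
  add 120.0.0.0/8 -> H0 at depth 8
  add 0.0.0.0/0 -> H2 at depth 0
  lookup 120.132.209.135: bits 011110001 walk d0:H2→d1:-→d2:-→d3:-→d4:-→d5:-→d6:-→d7:-→d8:H0→d9:- -> H0
  add 120.193.99.106/32 -> H1 at depth 32
  add 0.0.0.0/0 -> H2 at depth 0
  add 0.0.0.0/0 -> H0 at depth 0
  add 168.159.126.0/26 -> H1 at depth 26
  lookup 120.193.99.103: bits 0111100011000001011000110110 walk d0:H0→d1:-→d2:-→d3:-→d4:-→d5:-→d6:-→d7:-→d8:H0→d9:-→d10:-→d11:-→d12:-→d13:-→d14:-→d15:-→d16:-→d17:-→d18:-→d19:-→d20:-→d21:-→d22:-→d23:-→d24:-→d25:-→d26:-→d27:-→d28:H0 -> H0
  - 168.159.126.0/26 clear@26
  lookup 120.193.99.96: bits 0111100011000001011000110110 walk d0:H0→d1:-→d2:-→d3:-→d4:-→d5:-→d6:-→d7:-→d8:H0→d9:-→d10:-→d11:-→d12:-→d13:-→d14:-→d15:-→d16:-→d17:-→d18:-→d19:-→d20:-→d21:-→d22:-→d23:-→d24:-→d25:-→d26:-→d27:-→d28:H0 -> H0
  lookup 120.23.131.50: bits 01111000 walk d0:H0→d1:-→d2:-→d3:-→d4:-→d5:-→d6:-→d7:-→d8:H0 -> H0
  add 168.159.112.0/20 -> H1 at depth 20
  add 120.192.0.0/13 -> H1 at depth 13
  lookup 90.18.58.232: bits 01 walk d0:H0→d1:-→d2:- -> H0
  - 120.193.99.106/32 clear@32
  add 46.125.128.0/20 -> H2 at depth 20
  add 168.159.112.0/20 -> H1 at depth 20
  add 46.125.128.0/17 -> H0 at depth 17
  add 0.0.0.0/0 -> H2 at depth 0
  - 46.125.128.0/17 clear@17
  lookup 120.192.165.37: bits 011110001100000 walk d0:H2→d1:-→d2:-→d3:-→d4:-→d5:-→d6:-→d7:-→d8:H0→d9:-→d10:-→d11:-→d12:-→d13:H1→d14:-→d15:- -> H1

== LOOKUPS ==
["H0","H0","H0","H0","H0","H1"]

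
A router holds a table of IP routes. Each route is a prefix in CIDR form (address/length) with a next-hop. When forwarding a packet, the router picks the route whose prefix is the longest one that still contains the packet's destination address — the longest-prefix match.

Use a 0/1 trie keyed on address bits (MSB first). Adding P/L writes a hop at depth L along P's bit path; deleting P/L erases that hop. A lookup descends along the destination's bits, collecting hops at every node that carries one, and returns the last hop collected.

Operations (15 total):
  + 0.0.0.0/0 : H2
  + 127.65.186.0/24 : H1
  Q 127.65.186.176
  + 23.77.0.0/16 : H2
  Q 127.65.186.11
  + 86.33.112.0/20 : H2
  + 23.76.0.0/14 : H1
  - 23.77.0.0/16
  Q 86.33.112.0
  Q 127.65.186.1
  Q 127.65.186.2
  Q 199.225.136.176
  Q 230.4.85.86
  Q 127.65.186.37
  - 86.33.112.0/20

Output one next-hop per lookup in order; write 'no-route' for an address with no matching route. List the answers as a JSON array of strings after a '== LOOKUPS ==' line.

Trace:
  add 0.0.0.0/0 -> H2 at depth 0
  add 127.65.186.0/24 -> H1 at depth 24
  ? 127.65.186.176  path d0:H2→d1:-→d2:-→d3:-→d4:-→d5:-→d6:-→d7:-→d8:-→d9:-→d10:-→d11:-→d12:-→d13:-→d14:-→d15:-→d16:-→d17:-→d18:-→d19:-→d20:-→d21:-→d22:-→d23:-→d24:H1  best=H1
  add 23.77.0.0/16 -> H2 at depth 16
  ? 127.65.186.11  path d0:H2→d1:-→d2:-→d3:-→d4:-→d5:-→d6:-→d7:-→d8:-→d9:-→d10:-→d11:-→d12:-→d13:-→d14:-→d15:-→d16:-→d17:-→d18:-→d19:-→d20:-→d21:-→d22:-→d23:-→d24:H1  best=H1
  add 86.33.112.0/20 -> H2 at depth 20
  add 23.76.0.0/14 -> H1 at depth 14
  del 23.77.0.0/16 (clear depth 16)
  ? 86.33.112.0  path d0:H2→d1:-→d2:-→d3:-→d4:-→d5:-→d6:-→d7:-→d8:-→d9:-→d10:-→d11:-→d12:-→d13:-→d14:-→d15:-→d16:-→d17:-→d18:-→d19:-→d20:H2  best=H2
  ? 127.65.186.1  path d0:H2→d1:-→d2:-→d3:-→d4:-→d5:-→d6:-→d7:-→d8:-→d9:-→d10:-→d11:-→d12:-→d13:-→d14:-→d15:-→d16:-→d17:-→d18:-→d19:-→d20:-→d21:-→d22:-→d23:-→d24:H1  best=H1
  ? 127.65.186.2  path d0:H2→d1:-→d2:-→d3:-→d4:-→d5:-→d6:-→d7:-→d8:-→d9:-→d10:-→d11:-→d12:-→d13:-→d14:-→d15:-→d16:-→d17:-→d18:-→d19:-→d20:-→d21:-→d22:-→d23:-→d24:H1  best=H1
  ? 199.225.136.176  path d0:H2  best=H2
  ? 230.4.85.86  path d0:H2  best=H2
  ? 127.65.186.37  path d0:H2→d1:-→d2:-→d3:-→d4:-→d5:-→d6:-→d7:-→d8:-→d9:-→d10:-→d11:-→d12:-→d13:-→d14:-→d15:-→d16:-→d17:-→d18:-→d19:-→d20:-→d21:-→d22:-→d23:-→d24:H1  best=H1
  del 86.33.112.0/20 (clear depth 20)

== LOOKUPS ==
["H1","H1","H2","H1","H1","H2","H2","H1"]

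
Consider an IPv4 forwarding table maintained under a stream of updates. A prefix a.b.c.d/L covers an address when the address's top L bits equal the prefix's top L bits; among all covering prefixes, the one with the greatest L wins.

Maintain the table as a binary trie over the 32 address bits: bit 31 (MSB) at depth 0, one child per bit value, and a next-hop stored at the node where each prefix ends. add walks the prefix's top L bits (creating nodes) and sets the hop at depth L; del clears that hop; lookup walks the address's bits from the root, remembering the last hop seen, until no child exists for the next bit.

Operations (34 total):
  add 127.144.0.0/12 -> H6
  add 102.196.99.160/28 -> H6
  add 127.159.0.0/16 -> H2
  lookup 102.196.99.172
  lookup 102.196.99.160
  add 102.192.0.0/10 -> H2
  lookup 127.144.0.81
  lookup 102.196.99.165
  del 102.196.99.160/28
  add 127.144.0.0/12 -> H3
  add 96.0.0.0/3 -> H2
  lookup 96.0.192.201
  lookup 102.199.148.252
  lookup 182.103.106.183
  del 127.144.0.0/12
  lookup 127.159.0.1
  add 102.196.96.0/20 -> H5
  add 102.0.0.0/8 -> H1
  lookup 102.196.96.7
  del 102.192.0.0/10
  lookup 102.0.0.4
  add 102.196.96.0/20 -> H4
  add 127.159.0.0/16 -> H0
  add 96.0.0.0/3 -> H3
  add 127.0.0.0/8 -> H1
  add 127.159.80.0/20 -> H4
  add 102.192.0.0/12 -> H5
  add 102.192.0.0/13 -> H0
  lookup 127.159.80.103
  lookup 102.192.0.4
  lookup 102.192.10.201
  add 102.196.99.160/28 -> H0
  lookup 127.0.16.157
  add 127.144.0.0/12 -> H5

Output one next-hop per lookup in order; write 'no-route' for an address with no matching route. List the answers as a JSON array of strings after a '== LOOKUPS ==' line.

Trace:
  add 127.144.0.0/12 -> H6 at depth 12
  add 102.196.99.160/28 -> H6 at depth 28
  add 127.159.0.0/16 -> H2 at depth 16
  ? 102.196.99.172  path d0:-→d1:-→d2:-→d3:-→d4:-→d5:-→d6:-→d7:-→d8:-→d9:-→d10:-→d11:-→d12:-→d13:-→d14:-→d15:-→d16:-→d17:-→d18:-→d19:-→d20:-→d21:-→d22:-→d23:-→d24:-→d25:-→d26:-→d27:-→d28:H6  best=H6
  ? 102.196.99.160  path d0:-→d1:-→d2:-→d3:-→d4:-→d5:-→d6:-→d7:-→d8:-→d9:-→d10:-→d11:-→d12:-→d13:-→d14:-→d15:-→d16:-→d17:-→d18:-→d19:-→d20:-→d21:-→d22:-→d23:-→d24:-→d25:-→d26:-→d27:-→d28:H6  best=H6
  add 102.192.0.0/10 -> H2 at depth 10
  ? 127.144.0.81  path d0:-→d1:-→d2:-→d3:-→d4:-→d5:-→d6:-→d7:-→d8:-→d9:-→d10:-→d11:-→d12:H6  best=H6
  ? 102.196.99.165  path d0:-→d1:-→d2:-→d3:-→d4:-→d5:-→d6:-→d7:-→d8:-→d9:-→d10:H2→d11:-→d12:-→d13:-→d14:-→d15:-→d16:-→d17:-→d18:-→d19:-→d20:-→d21:-→d22:-→d23:-→d24:-→d25:-→d26:-→d27:-→d28:H6  best=H6
  - 102.196.99.160/28 clear@28
  add 127.144.0.0/12 -> H3 at depth 12
  add 96.0.0.0/3 -> H2 at depth 3
  ? 96.0.192.201  path d0:-→d1:-→d2:-→d3:H2→d4:-→d5:-  best=H2
  ? 102.199.148.252  path d0:-→d1:-→d2:-→d3:H2→d4:-→d5:-→d6:-→d7:-→d8:-→d9:-→d10:H2→d11:-→d12:-→d13:-→d14:-  best=H2
  ? 182.103.106.183  path d0:-  best=no-route
  - 127.144.0.0/12 clear@12
  ? 127.159.0.1  path d0:-→d1:-→d2:-→d3:H2→d4:-→d5:-→d6:-→d7:-→d8:-→d9:-→d10:-→d11:-→d12:-→d13:-→d14:-→d15:-→d16:H2  best=H2
  add 102.196.96.0/20 -> H5 at depth 20
  add 102.0.0.0/8 -> H1 at depth 8
  ? 102.196.96.7  path d0:-→d1:-→d2:-→d3:H2→d4:-→d5:-→d6:-→d7:-→d8:H1→d9:-→d10:H2→d11:-→d12:-→d13:-→d14:-→d15:-→d16:-→d17:-→d18:-→d19:-→d20:H5→d21:-→d22:-  best=H5
  - 102.192.0.0/10 clear@10
  ? 102.0.0.4  path d0:-→d1:-→d2:-→d3:H2→d4:-→d5:-→d6:-→d7:-→d8:H1  best=H1
  add 102.196.96.0/20 -> H4 at depth 20
  add 127.159.0.0/16 -> H0 at depth 16
  add 96.0.0.0/3 -> H3 at depth 3
  add 127.0.0.0/8 -> H1 at depth 8
  add 127.159.80.0/20 -> H4 at depth 20
  add 102.192.0.0/12 -> H5 at depth 12
  add 102.192.0.0/13 -> H0 at depth 13
  ? 127.159.80.103  path d0:-→d1:-→d2:-→d3:H3→d4:-→d5:-→d6:-→d7:-→d8:H1→d9:-→d10:-→d11:-→d12:-→d13:-→d14:-→d15:-→d16:H0→d17:-→d18:-→d19:-→d20:H4  best=H4
  ? 102.192.0.4  path d0:-→d1:-→d2:-→d3:H3→d4:-→d5:-→d6:-→d7:-→d8:H1→d9:-→d10:-→d11:-→d12:H5→d13:H0  best=H0
  ? 102.192.10.201  path d0:-→d1:-→d2:-→d3:H3→d4:-→d5:-→d6:-→d7:-→d8:H1→d9:-→d10:-→d11:-→d12:H5→d13:H0  best=H0
  add 102.196.99.160/28 -> H0 at depth 28
  ? 127.0.16.157  path d0:-→d1:-→d2:-→d3:H3→d4:-→d5:-→d6:-→d7:-→d8:H1  best=H1
  add 127.144.0.0/12 -> H5 at depth 12

== LOOKUPS ==
["H6","H6","H6","H6","H2","H2","no-route","H2","H5","H1","H4","H0","H0","H1"]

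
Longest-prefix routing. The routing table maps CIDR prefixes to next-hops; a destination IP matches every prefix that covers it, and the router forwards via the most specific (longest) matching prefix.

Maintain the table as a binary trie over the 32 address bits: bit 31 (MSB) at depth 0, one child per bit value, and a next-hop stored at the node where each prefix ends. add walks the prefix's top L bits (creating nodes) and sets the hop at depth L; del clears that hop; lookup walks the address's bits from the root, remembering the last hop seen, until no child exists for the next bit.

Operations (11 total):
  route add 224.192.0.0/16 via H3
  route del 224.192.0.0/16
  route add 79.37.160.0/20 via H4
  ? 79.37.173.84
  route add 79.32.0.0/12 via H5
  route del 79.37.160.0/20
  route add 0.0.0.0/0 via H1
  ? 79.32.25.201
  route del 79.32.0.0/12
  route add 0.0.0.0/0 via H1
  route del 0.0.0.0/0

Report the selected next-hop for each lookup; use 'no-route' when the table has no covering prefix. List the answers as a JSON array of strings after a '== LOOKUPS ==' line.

Process each operation:
  add 224.192.0.0/16 -> H3 at depth 16
  - 224.192.0.0/16 clear@16
  add 79.37.160.0/20 -> H4 at depth 20
  lookup 79.37.173.84: bits 01001111001001011010 walk d0:-→d1:-→d2:-→d3:-→d4:-→d5:-→d6:-→d7:-→d8:-→d9:-→d10:-→d11:-→d12:-→d13:-→d14:-→d15:-→d16:-→d17:-→d18:-→d19:-→d20:H4 -> H4
  add 79.32.0.0/12 -> H5 at depth 12
  - 79.37.160.0/20 clear@20
  add 0.0.0.0/0 -> H1 at depth 0
  lookup 79.32.25.201: bits 0100111100100 walk d0:H1→d1:-→d2:-→d3:-→d4:-→d5:-→d6:-→d7:-→d8:-→d9:-→d10:-→d11:-→d12:H5→d13:- -> H5
  - 79.32.0.0/12 clear@12
  add 0.0.0.0/0 -> H1 at depth 0
  - 0.0.0.0/0 clear@0

== LOOKUPS ==
["H4","H5"]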